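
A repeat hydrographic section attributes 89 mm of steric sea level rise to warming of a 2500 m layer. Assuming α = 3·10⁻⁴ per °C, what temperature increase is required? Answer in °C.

ΔT = Δh/(αH) = 0.089 / (3×10⁻⁴ × 2500) ≈ 0.1187 °C

about 0.119 °C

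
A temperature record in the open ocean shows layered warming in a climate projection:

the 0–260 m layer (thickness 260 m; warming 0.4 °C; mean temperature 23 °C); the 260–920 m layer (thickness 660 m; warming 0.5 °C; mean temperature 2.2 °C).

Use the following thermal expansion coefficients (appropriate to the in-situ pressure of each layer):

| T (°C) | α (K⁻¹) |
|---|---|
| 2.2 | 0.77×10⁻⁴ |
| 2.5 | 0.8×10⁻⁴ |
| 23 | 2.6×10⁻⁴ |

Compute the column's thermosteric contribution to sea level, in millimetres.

Layer 1 at 23 °C → α = 2.6×10⁻⁴ K⁻¹
Layer 2 at 2.2 °C → α = 0.77×10⁻⁴ K⁻¹
0–260 m: 2.6×10⁻⁴ × 0.4 × 260 = 0.02704 m
260–920 m: 660 × 0.5 × 0.77×10⁻⁴ = 0.02541 m
Δh = 0.02704 + 0.02541 = 0.05245 m

about 52.5 mm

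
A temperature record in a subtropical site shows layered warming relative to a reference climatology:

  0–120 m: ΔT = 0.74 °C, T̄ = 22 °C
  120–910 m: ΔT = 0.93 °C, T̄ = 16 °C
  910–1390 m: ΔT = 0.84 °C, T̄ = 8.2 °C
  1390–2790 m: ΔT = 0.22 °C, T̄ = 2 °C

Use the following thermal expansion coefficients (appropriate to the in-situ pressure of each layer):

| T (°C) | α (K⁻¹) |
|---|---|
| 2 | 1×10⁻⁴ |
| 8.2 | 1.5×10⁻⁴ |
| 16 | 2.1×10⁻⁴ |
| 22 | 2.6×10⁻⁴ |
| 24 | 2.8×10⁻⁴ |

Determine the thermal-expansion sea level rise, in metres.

0.269 m

Layer 1 at 22 °C → α = 2.6×10⁻⁴ K⁻¹
Layer 2 at 16 °C → α = 2.1×10⁻⁴ K⁻¹
Layer 3 at 8.2 °C → α = 1.5×10⁻⁴ K⁻¹
Layer 4 at 2 °C → α = 1×10⁻⁴ K⁻¹
2.6×10⁻⁴ × 0.74 × 120 = 0.023088 m
790 × 2.1×10⁻⁴ × 0.93 = 0.154287 m
Layer 3: 0.84 × 1.5×10⁻⁴ × 480 = 0.06048 m
1390–2790 m: 1400 × 1×10⁻⁴ × 0.22 = 0.03080 m
Δh = 0.023088 + 0.154287 + 0.06048 + 0.03080 = 0.268655 m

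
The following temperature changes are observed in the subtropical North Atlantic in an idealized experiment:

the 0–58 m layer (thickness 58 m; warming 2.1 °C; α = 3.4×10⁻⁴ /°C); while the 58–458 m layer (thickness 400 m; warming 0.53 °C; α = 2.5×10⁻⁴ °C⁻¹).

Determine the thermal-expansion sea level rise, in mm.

Δh = 94.4 mm

2.1 × 58 × 3.4×10⁻⁴ = 0.041412 m
400 × 0.53 × 2.5×10⁻⁴ = 0.05300 m
Δh = 0.041412 + 0.05300 = 0.094412 m ≈ 94.4 mm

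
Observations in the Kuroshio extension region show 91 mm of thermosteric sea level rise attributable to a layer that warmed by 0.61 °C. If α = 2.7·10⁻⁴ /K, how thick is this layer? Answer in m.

H = Δh/(αΔT) = 0.091 / (2.7×10⁻⁴ × 0.61) ≈ 552.5 m

about 553 m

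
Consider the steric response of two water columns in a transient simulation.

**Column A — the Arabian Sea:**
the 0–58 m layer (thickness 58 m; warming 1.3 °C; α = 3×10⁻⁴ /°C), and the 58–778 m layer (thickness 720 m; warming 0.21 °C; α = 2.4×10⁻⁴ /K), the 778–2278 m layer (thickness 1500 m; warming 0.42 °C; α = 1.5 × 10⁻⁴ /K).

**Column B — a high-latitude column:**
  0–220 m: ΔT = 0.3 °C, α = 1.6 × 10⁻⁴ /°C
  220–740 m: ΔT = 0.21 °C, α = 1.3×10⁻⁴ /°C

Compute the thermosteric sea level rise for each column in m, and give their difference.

Δh_A ≈ 0.153 m, Δh_B ≈ 0.0248 m; difference ≈ 0.129 m

A Layer 1: 3×10⁻⁴ × 58 × 1.3 = 0.02262 m
A 58–778 m: 2.4×10⁻⁴ × 0.21 × 720 = 0.036288 m
A 1500 × 0.42 × 1.5×10⁻⁴ = 0.09450 m
A total: 0.153408 m
B Layer 1: 1.6×10⁻⁴ × 0.3 × 220 = 0.01056 m
B 0.21 × 520 × 1.3×10⁻⁴ = 0.014196 m
B total: 0.024756 m
Difference: 0.153408 − 0.024756 = 0.128652 m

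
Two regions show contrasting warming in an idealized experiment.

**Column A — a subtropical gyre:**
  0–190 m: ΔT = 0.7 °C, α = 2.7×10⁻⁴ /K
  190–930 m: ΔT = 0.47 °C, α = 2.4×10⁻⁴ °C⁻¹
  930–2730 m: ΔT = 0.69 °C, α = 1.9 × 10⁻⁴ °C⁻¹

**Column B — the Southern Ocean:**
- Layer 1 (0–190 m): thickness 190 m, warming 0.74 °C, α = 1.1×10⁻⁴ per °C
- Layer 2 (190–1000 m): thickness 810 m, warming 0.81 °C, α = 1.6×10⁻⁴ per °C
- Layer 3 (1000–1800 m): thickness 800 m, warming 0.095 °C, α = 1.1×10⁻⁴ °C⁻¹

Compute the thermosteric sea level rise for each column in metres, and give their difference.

A: 0.355 m; B: 0.129 m; difference 0.227 m

A 190 × 2.7×10⁻⁴ × 0.7 = 0.03591 m
A Layer 2: 0.47 × 740 × 2.4×10⁻⁴ = 0.083472 m
A Layer 3: 1.9×10⁻⁴ × 1800 × 0.69 = 0.23598 m
A total: 0.355362 m
B Layer 1: 0.74 × 1.1×10⁻⁴ × 190 = 0.015466 m
B 190–1000 m: 810 × 0.81 × 1.6×10⁻⁴ = 0.104976 m
B 0.095 × 1.1×10⁻⁴ × 800 = 0.00836 m
B total: 0.128802 m
Difference: 0.355362 − 0.128802 = 0.22656 m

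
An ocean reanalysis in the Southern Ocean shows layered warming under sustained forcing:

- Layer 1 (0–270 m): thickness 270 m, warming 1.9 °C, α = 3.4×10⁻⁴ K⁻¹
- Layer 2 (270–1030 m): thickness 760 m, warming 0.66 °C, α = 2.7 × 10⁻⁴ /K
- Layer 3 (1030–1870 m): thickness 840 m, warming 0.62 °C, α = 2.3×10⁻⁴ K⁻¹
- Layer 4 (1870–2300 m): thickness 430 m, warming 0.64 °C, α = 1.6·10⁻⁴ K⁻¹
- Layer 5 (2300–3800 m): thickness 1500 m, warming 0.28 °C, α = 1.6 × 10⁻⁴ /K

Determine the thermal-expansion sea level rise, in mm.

Δh ≈ 541 mm

3.4×10⁻⁴ × 1.9 × 270 = 0.17442 m
760 × 0.66 × 2.7×10⁻⁴ = 0.135432 m
840 × 2.3×10⁻⁴ × 0.62 = 0.119784 m
1870–2300 m: 0.64 × 430 × 1.6×10⁻⁴ = 0.044032 m
Layer 5: 1500 × 1.6×10⁻⁴ × 0.28 = 0.06720 m
Δh = 0.17442 + 0.135432 + 0.119784 + 0.044032 + 0.06720 = 0.540868 m ≈ 541 mm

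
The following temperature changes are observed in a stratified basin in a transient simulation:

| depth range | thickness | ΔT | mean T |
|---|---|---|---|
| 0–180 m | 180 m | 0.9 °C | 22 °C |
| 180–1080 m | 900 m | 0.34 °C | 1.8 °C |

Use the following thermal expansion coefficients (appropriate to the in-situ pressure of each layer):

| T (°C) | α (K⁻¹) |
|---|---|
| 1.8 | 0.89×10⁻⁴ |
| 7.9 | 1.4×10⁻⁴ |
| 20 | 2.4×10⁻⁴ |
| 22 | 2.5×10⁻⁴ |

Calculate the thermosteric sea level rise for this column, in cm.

about 6.77 cm

Layer 1 at 22 °C → α = 2.5×10⁻⁴ K⁻¹
Layer 2 at 1.8 °C → α = 0.89×10⁻⁴ K⁻¹
180 × 2.5×10⁻⁴ × 0.9 = 0.04050 m
180–1080 m: 0.89×10⁻⁴ × 0.34 × 900 = 0.027234 m
Δh = 0.04050 + 0.027234 = 0.067734 m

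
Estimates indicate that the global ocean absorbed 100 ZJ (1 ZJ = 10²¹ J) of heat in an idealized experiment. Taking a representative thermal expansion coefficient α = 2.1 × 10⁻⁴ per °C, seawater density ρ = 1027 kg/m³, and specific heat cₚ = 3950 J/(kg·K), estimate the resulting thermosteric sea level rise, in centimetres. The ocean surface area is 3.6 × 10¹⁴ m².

Per unit area: Q = 100×10²¹ / (3.6×10¹⁴) ≈ 2.778×10⁸ J/m²
Δh = αQ/(ρcₚ) = 2.1×10⁻⁴ × 2.778×10⁸ / (1027 × 3950) ≈ 0.014381 m

1.44 cm of thermosteric rise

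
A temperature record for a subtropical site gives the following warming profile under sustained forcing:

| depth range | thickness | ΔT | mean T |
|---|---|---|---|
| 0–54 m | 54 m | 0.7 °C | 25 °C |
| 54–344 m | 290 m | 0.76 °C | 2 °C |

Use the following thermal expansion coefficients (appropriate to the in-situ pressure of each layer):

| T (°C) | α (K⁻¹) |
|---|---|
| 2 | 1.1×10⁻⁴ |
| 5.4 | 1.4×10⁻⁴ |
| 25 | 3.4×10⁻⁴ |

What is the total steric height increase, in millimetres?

Layer 1 at 25 °C → α = 3.4×10⁻⁴ K⁻¹
Layer 2 at 2 °C → α = 1.1×10⁻⁴ K⁻¹
Layer 1: 54 × 0.7 × 3.4×10⁻⁴ = 0.012852 m
54–344 m: 0.76 × 1.1×10⁻⁴ × 290 = 0.024244 m
Δh = 0.012852 + 0.024244 = 0.037096 m ≈ 37 mm

Δh ≈ 37 mm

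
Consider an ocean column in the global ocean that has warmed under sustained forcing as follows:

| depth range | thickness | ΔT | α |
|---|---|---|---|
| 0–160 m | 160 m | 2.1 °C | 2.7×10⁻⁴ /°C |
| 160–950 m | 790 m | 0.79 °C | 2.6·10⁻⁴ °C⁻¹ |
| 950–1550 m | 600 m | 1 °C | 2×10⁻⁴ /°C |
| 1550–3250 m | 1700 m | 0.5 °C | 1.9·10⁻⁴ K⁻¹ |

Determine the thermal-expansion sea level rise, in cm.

160 × 2.1 × 2.7×10⁻⁴ = 0.09072 m
2.6×10⁻⁴ × 790 × 0.79 = 0.162266 m
950–1550 m: 1 × 2×10⁻⁴ × 600 = 0.12000 m
1550–3250 m: 1700 × 1.9×10⁻⁴ × 0.5 = 0.16150 m
Δh = 0.09072 + 0.162266 + 0.12000 + 0.16150 = 0.534486 m

about 53.4 cm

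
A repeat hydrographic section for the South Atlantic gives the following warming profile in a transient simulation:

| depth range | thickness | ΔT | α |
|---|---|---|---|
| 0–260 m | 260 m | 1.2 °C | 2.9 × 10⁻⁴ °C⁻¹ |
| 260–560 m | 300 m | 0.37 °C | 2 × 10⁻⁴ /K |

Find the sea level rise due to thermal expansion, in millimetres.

about 113 mm

Layer 1: 260 × 2.9×10⁻⁴ × 1.2 = 0.09048 m
300 × 2×10⁻⁴ × 0.37 = 0.02220 m
Δh = 0.09048 + 0.02220 = 0.11268 m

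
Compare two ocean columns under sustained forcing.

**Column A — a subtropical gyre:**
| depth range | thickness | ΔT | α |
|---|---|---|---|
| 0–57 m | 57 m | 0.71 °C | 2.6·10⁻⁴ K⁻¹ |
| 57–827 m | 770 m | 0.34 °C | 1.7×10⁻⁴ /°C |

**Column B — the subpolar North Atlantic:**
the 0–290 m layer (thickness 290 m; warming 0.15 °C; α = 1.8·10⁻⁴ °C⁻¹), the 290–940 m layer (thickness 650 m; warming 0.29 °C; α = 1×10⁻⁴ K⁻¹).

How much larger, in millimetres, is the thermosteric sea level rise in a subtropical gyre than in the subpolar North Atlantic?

A 0–57 m: 2.6×10⁻⁴ × 0.71 × 57 = 0.0105222 m
A 57–827 m: 0.34 × 1.7×10⁻⁴ × 770 = 0.044506 m
A total: 0.0550282 m
B Layer 1: 290 × 0.15 × 1.8×10⁻⁴ = 0.00783 m
B 1×10⁻⁴ × 0.29 × 650 = 0.01885 m
B total: 0.02668 m
Difference: 0.0550282 − 0.02668 = 0.0283482 m

Δh_A − Δh_B ≈ 28 mm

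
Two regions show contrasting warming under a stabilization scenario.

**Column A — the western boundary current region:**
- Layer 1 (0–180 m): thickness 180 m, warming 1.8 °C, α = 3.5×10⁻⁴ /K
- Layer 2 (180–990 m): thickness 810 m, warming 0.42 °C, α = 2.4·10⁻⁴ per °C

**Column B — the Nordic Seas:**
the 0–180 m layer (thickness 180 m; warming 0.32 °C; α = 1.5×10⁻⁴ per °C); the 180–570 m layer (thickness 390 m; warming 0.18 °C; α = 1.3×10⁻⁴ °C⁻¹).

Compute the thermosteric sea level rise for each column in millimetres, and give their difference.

A Layer 1: 3.5×10⁻⁴ × 1.8 × 180 = 0.11340 m
A Layer 2: 810 × 2.4×10⁻⁴ × 0.42 = 0.081648 m
A total: 0.195048 m
B Layer 1: 180 × 1.5×10⁻⁴ × 0.32 = 0.00864 m
B 180–570 m: 390 × 0.18 × 1.3×10⁻⁴ = 0.009126 m
B total: 0.017766 m
Difference: 0.195048 − 0.017766 = 0.177282 m

Δh_A ≈ 195 mm, Δh_B ≈ 17.8 mm; difference ≈ 177 mm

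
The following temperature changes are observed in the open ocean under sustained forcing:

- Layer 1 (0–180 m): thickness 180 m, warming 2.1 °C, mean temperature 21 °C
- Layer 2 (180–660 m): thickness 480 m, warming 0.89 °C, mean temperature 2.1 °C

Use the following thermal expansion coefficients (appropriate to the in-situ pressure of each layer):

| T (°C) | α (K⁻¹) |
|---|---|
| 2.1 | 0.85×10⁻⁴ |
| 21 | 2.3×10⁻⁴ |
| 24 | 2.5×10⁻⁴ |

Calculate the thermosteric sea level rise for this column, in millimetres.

Layer 1 at 21 °C → α = 2.3×10⁻⁴ K⁻¹
Layer 2 at 2.1 °C → α = 0.85×10⁻⁴ K⁻¹
Layer 1: 2.1 × 2.3×10⁻⁴ × 180 = 0.08694 m
Layer 2: 0.89 × 480 × 0.85×10⁻⁴ = 0.036312 m
Δh = 0.08694 + 0.036312 = 0.123252 m ≈ 123 mm

about 123 mm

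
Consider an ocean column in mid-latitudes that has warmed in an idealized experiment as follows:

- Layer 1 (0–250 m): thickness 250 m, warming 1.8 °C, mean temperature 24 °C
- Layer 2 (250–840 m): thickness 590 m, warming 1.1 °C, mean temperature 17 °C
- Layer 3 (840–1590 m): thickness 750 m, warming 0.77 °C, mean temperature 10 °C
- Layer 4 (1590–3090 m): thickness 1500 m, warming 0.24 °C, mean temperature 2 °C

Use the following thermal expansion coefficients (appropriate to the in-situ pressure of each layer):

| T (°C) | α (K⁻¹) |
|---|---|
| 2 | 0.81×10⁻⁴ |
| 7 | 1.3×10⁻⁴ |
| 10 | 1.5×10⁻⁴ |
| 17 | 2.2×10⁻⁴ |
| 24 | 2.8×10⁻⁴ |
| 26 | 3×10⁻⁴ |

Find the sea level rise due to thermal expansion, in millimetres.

Layer 1 at 24 °C → α = 2.8×10⁻⁴ K⁻¹
Layer 2 at 17 °C → α = 2.2×10⁻⁴ K⁻¹
Layer 3 at 10 °C → α = 1.5×10⁻⁴ K⁻¹
Layer 4 at 2 °C → α = 0.81×10⁻⁴ K⁻¹
1.8 × 250 × 2.8×10⁻⁴ = 0.12600 m
250–840 m: 590 × 2.2×10⁻⁴ × 1.1 = 0.14278 m
840–1590 m: 0.77 × 1.5×10⁻⁴ × 750 = 0.086625 m
1590–3090 m: 1500 × 0.81×10⁻⁴ × 0.24 = 0.02916 m
Δh = 0.12600 + 0.14278 + 0.086625 + 0.02916 = 0.384565 m

385 mm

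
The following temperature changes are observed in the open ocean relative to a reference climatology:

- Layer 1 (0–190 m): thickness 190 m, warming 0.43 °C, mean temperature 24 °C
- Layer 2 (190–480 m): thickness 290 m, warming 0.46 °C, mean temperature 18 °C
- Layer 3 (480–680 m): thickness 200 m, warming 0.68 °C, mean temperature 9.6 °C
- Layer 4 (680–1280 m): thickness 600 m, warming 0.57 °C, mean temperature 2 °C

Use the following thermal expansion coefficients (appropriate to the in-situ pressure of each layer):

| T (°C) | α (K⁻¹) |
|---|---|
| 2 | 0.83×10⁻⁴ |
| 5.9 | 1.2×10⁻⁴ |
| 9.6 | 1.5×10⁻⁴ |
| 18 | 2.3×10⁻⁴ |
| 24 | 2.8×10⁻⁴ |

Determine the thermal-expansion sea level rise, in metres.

Layer 1 at 24 °C → α = 2.8×10⁻⁴ K⁻¹
Layer 2 at 18 °C → α = 2.3×10⁻⁴ K⁻¹
Layer 3 at 9.6 °C → α = 1.5×10⁻⁴ K⁻¹
Layer 4 at 2 °C → α = 0.83×10⁻⁴ K⁻¹
190 × 0.43 × 2.8×10⁻⁴ = 0.022876 m
0.46 × 290 × 2.3×10⁻⁴ = 0.030682 m
0.68 × 200 × 1.5×10⁻⁴ = 0.02040 m
Layer 4: 0.83×10⁻⁴ × 0.57 × 600 = 0.028386 m
Δh = 0.022876 + 0.030682 + 0.02040 + 0.028386 = 0.102344 m

0.10 m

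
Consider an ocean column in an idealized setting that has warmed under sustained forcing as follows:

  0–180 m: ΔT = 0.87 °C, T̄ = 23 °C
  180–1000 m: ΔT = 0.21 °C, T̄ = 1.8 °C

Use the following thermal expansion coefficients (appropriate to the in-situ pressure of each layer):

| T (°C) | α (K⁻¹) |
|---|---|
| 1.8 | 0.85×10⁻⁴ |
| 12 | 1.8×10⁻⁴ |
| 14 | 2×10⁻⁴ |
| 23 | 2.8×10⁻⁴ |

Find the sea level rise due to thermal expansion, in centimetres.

Layer 1 at 23 °C → α = 2.8×10⁻⁴ K⁻¹
Layer 2 at 1.8 °C → α = 0.85×10⁻⁴ K⁻¹
Layer 1: 180 × 2.8×10⁻⁴ × 0.87 = 0.043848 m
Layer 2: 0.85×10⁻⁴ × 820 × 0.21 = 0.014637 m
Δh = 0.043848 + 0.014637 = 0.058485 m

Δh = 5.8 cm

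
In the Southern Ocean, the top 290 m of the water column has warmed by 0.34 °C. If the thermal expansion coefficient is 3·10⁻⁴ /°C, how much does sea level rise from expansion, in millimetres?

29.6 mm

Δh = αΔT·H = 3×10⁻⁴ × 0.34 × 290 = 0.02958 m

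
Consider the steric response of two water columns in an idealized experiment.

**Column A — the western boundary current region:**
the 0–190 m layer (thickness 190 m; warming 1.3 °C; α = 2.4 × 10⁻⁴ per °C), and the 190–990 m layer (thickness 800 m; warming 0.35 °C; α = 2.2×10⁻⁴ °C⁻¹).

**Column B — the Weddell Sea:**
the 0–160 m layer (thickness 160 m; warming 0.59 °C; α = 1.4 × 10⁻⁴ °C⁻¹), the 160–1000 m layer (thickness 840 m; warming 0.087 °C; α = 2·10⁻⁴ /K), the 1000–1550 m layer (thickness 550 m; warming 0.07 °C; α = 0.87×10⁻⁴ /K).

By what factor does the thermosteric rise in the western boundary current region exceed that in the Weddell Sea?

≈ 3.88×

A Layer 1: 2.4×10⁻⁴ × 1.3 × 190 = 0.05928 m
A Layer 2: 0.35 × 800 × 2.2×10⁻⁴ = 0.06160 m
A total: 0.12088 m
B 0–160 m: 1.4×10⁻⁴ × 0.59 × 160 = 0.013216 m
B 2×10⁻⁴ × 0.087 × 840 = 0.014616 m
B 1000–1550 m: 550 × 0.07 × 0.87×10⁻⁴ = 0.0033495 m
B total: 0.0311815 m
Ratio: 0.12088 / 0.0311815 ≈ 3.877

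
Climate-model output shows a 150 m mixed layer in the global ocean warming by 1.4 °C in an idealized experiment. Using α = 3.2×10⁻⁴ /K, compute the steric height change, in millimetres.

Δh = αΔT·H = 3.2×10⁻⁴ × 1.4 × 150 = 0.06720 m

Δh = 67 mm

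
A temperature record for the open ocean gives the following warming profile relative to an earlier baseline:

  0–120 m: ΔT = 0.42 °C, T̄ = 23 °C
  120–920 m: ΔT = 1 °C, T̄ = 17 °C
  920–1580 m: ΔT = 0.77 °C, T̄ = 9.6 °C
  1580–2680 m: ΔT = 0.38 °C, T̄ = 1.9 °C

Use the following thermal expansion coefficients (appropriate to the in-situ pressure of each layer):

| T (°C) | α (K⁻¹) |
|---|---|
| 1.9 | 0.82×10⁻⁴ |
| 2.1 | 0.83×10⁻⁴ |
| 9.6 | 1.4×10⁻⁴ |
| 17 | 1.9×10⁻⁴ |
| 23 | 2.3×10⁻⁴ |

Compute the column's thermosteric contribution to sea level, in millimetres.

Layer 1 at 23 °C → α = 2.3×10⁻⁴ K⁻¹
Layer 2 at 17 °C → α = 1.9×10⁻⁴ K⁻¹
Layer 3 at 9.6 °C → α = 1.4×10⁻⁴ K⁻¹
Layer 4 at 1.9 °C → α = 0.82×10⁻⁴ K⁻¹
0–120 m: 2.3×10⁻⁴ × 120 × 0.42 = 0.011592 m
800 × 1 × 1.9×10⁻⁴ = 0.15200 m
920–1580 m: 1.4×10⁻⁴ × 0.77 × 660 = 0.071148 m
Layer 4: 0.82×10⁻⁴ × 1100 × 0.38 = 0.034276 m
Δh = 0.011592 + 0.15200 + 0.071148 + 0.034276 = 0.269016 m

Δh ≈ 269 mm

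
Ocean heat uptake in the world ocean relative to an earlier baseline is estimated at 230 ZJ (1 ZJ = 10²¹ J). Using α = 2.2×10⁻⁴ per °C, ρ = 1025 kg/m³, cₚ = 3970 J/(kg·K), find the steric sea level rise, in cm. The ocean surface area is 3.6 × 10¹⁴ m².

Δh ≈ 3.5 cm

Per unit area: Q = 230×10²¹ / (3.6×10¹⁴) ≈ 6.389×10⁸ J/m²
Δh = αQ/(ρcₚ) = 2.2×10⁻⁴ × 6.389×10⁸ / (1025 × 3970) ≈ 0.034542 m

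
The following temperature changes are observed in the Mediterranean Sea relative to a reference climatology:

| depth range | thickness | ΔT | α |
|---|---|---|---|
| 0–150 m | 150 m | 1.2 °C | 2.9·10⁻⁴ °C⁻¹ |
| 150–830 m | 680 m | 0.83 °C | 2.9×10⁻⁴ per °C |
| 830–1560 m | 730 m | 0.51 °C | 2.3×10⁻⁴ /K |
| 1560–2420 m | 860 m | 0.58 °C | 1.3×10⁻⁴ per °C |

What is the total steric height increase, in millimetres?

0–150 m: 1.2 × 150 × 2.9×10⁻⁴ = 0.05220 m
Layer 2: 0.83 × 680 × 2.9×10⁻⁴ = 0.163676 m
830–1560 m: 730 × 0.51 × 2.3×10⁻⁴ = 0.085629 m
Layer 4: 0.58 × 860 × 1.3×10⁻⁴ = 0.064844 m
Δh = 0.05220 + 0.163676 + 0.085629 + 0.064844 = 0.366349 m ≈ 366 mm

366 mm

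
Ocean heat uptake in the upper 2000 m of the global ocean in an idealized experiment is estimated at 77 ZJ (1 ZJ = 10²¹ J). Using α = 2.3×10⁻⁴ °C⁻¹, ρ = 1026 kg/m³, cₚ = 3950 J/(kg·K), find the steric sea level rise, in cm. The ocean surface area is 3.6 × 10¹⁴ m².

about 1.2 cm

Per unit area: Q = 77×10²¹ / (3.6×10¹⁴) ≈ 2.139×10⁸ J/m²
Δh = αQ/(ρcₚ) = 2.3×10⁻⁴ × 2.139×10⁸ / (1026 × 3950) ≈ 0.012139 m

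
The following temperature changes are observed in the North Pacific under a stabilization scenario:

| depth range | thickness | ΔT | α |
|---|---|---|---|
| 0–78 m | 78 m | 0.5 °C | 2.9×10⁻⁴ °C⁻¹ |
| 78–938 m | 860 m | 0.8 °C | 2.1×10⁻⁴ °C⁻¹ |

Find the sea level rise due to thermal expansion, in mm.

Δh = 160 mm

0–78 m: 0.5 × 78 × 2.9×10⁻⁴ = 0.01131 m
78–938 m: 2.1×10⁻⁴ × 0.8 × 860 = 0.14448 m
Δh = 0.01131 + 0.14448 = 0.15579 m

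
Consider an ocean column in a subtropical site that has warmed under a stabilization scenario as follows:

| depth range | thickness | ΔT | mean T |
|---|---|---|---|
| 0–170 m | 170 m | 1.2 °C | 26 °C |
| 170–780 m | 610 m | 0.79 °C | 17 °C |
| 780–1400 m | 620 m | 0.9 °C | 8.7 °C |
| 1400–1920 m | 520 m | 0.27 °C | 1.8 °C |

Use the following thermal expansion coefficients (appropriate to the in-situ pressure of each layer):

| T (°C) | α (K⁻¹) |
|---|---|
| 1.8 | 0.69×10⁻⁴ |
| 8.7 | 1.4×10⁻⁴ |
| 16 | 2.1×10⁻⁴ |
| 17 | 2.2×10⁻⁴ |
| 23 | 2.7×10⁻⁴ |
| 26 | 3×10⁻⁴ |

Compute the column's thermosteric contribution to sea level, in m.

about 0.255 m

Layer 1 at 26 °C → α = 3×10⁻⁴ K⁻¹
Layer 2 at 17 °C → α = 2.2×10⁻⁴ K⁻¹
Layer 3 at 8.7 °C → α = 1.4×10⁻⁴ K⁻¹
Layer 4 at 1.8 °C → α = 0.69×10⁻⁴ K⁻¹
3×10⁻⁴ × 170 × 1.2 = 0.06120 m
170–780 m: 610 × 0.79 × 2.2×10⁻⁴ = 0.106018 m
Layer 3: 620 × 1.4×10⁻⁴ × 0.9 = 0.07812 m
Layer 4: 0.27 × 0.69×10⁻⁴ × 520 = 0.0096876 m
Δh = 0.06120 + 0.106018 + 0.07812 + 0.0096876 = 0.2550256 m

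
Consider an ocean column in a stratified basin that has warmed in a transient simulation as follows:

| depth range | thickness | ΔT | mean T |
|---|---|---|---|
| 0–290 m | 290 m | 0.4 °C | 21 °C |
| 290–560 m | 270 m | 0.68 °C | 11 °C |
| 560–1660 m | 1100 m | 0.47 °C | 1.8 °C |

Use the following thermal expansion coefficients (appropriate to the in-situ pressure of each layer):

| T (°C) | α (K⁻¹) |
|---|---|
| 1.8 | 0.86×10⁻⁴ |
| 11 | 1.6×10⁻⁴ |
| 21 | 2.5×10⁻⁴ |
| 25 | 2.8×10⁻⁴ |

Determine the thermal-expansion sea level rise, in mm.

Layer 1 at 21 °C → α = 2.5×10⁻⁴ K⁻¹
Layer 2 at 11 °C → α = 1.6×10⁻⁴ K⁻¹
Layer 3 at 1.8 °C → α = 0.86×10⁻⁴ K⁻¹
Layer 1: 2.5×10⁻⁴ × 0.4 × 290 = 0.02900 m
Layer 2: 270 × 0.68 × 1.6×10⁻⁴ = 0.029376 m
0.47 × 1100 × 0.86×10⁻⁴ = 0.044462 m
Δh = 0.02900 + 0.029376 + 0.044462 = 0.102838 m ≈ 103 mm

103 mm of thermosteric rise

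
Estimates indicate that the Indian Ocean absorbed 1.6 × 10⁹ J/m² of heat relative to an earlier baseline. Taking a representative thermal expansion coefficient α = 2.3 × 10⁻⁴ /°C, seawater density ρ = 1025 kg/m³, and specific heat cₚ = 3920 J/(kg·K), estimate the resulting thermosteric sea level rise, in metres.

Δh ≈ 0.0916 m

Δh = αQ/(ρcₚ) = 2.3×10⁻⁴ × 1.6×10⁹ / (1025 × 3920) ≈ 0.091588 m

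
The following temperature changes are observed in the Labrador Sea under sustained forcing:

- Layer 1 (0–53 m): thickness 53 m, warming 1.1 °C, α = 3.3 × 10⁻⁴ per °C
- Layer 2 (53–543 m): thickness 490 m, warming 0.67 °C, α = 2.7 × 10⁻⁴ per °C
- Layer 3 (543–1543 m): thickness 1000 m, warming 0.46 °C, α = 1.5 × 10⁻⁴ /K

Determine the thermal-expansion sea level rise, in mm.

53 × 3.3×10⁻⁴ × 1.1 = 0.019239 m
53–543 m: 0.67 × 490 × 2.7×10⁻⁴ = 0.088641 m
543–1543 m: 1.5×10⁻⁴ × 0.46 × 1000 = 0.06900 m
Δh = 0.019239 + 0.088641 + 0.06900 = 0.17688 m

Δh ≈ 180 mm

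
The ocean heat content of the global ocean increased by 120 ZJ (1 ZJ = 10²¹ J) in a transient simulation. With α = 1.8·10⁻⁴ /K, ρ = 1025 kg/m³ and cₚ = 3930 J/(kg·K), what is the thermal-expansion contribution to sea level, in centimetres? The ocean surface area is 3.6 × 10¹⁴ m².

Δh = 1.49 cm

Per unit area: Q = 120×10²¹ / (3.6×10¹⁴) ≈ 3.333×10⁸ J/m²
Δh = αQ/(ρcₚ) = 1.8×10⁻⁴ × 3.333×10⁸ / (1025 × 3930) ≈ 0.014893 m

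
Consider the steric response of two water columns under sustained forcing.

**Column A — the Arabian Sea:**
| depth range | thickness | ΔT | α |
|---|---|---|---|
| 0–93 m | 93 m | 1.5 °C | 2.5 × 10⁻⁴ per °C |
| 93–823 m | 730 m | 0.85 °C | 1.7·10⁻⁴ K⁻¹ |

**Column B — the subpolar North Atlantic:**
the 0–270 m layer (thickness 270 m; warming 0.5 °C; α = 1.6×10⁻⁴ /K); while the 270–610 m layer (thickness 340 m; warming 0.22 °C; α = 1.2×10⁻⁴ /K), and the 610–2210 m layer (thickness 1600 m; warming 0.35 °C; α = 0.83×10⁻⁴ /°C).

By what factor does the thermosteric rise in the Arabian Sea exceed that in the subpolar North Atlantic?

a factor of 1.8

A Layer 1: 93 × 1.5 × 2.5×10⁻⁴ = 0.034875 m
A 1.7×10⁻⁴ × 0.85 × 730 = 0.105485 m
A total: 0.14036 m
B 1.6×10⁻⁴ × 270 × 0.5 = 0.02160 m
B 340 × 1.2×10⁻⁴ × 0.22 = 0.008976 m
B Layer 3: 1600 × 0.83×10⁻⁴ × 0.35 = 0.04648 m
B total: 0.077056 m
Ratio: 0.14036 / 0.077056 ≈ 1.822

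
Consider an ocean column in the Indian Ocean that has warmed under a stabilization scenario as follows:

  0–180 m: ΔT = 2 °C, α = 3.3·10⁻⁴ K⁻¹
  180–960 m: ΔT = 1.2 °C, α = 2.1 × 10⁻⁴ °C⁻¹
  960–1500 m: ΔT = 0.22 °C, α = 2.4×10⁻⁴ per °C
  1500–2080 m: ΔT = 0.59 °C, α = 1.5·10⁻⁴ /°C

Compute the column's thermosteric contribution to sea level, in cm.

3.3×10⁻⁴ × 2 × 180 = 0.11880 m
2.1×10⁻⁴ × 1.2 × 780 = 0.19656 m
540 × 0.22 × 2.4×10⁻⁴ = 0.028512 m
Layer 4: 0.59 × 580 × 1.5×10⁻⁴ = 0.05133 m
Δh = 0.11880 + 0.19656 + 0.028512 + 0.05133 = 0.395202 m

39.5 cm of thermosteric rise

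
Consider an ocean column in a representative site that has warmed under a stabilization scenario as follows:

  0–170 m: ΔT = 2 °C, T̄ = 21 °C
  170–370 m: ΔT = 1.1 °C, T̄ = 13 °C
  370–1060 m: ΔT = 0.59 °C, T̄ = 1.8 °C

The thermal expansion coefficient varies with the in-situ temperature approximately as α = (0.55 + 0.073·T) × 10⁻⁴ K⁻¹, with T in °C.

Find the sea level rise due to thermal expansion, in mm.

Layer 1: α = (0.55 + 0.073×21)×10⁻⁴ = 2.083×10⁻⁴ K⁻¹
Layer 2: α = (0.55 + 0.073×13)×10⁻⁴ = 1.499×10⁻⁴ K⁻¹
Layer 3: α = (0.55 + 0.073×1.8)×10⁻⁴ = 0.6814×10⁻⁴ K⁻¹
Layer 1: 170 × 2 × 2.083×10⁻⁴ = 0.070822 m
Layer 2: 200 × 1.499×10⁻⁴ × 1.1 = 0.032978 m
690 × 0.59 × 0.6814×10⁻⁴ = 0.027739794 m
Δh = 0.070822 + 0.032978 + 0.027739794 = 0.131539794 m

Δh ≈ 132 mm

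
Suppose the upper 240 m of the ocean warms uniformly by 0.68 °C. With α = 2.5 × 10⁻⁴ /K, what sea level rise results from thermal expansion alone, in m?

Δh = αΔT·H = 2.5×10⁻⁴ × 0.68 × 240 = 0.04080 m

Δh ≈ 0.0408 m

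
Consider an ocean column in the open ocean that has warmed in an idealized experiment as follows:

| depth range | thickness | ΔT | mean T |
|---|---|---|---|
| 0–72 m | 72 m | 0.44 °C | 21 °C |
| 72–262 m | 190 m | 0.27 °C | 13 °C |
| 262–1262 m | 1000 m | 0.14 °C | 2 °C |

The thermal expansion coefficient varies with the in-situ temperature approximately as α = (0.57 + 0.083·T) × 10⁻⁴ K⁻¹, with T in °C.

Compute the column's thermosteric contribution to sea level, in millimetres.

Layer 1: α = (0.57 + 0.083×21)×10⁻⁴ = 2.313×10⁻⁴ K⁻¹
Layer 2: α = (0.57 + 0.083×13)×10⁻⁴ = 1.649×10⁻⁴ K⁻¹
Layer 3: α = (0.57 + 0.083×2)×10⁻⁴ = 0.736×10⁻⁴ K⁻¹
0–72 m: 0.44 × 72 × 2.313×10⁻⁴ = 0.007327584 m
1.649×10⁻⁴ × 190 × 0.27 = 0.00845937 m
0.14 × 1000 × 0.736×10⁻⁴ = 0.010304 m
Δh = 0.007327584 + 0.00845937 + 0.010304 = 0.026090954 m

Δh = 26.1 mm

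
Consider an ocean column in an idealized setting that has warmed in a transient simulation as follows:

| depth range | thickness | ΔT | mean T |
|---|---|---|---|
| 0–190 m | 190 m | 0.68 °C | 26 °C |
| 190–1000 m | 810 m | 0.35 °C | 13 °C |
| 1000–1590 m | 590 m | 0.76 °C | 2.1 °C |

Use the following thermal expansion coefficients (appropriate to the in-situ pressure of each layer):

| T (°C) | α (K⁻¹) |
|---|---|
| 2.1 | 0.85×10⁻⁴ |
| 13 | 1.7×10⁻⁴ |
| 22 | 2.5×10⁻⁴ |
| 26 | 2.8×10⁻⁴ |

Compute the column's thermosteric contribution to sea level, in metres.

Layer 1 at 26 °C → α = 2.8×10⁻⁴ K⁻¹
Layer 2 at 13 °C → α = 1.7×10⁻⁴ K⁻¹
Layer 3 at 2.1 °C → α = 0.85×10⁻⁴ K⁻¹
0–190 m: 190 × 0.68 × 2.8×10⁻⁴ = 0.036176 m
0.35 × 810 × 1.7×10⁻⁴ = 0.048195 m
1000–1590 m: 0.85×10⁻⁴ × 590 × 0.76 = 0.038114 m
Δh = 0.036176 + 0.048195 + 0.038114 = 0.122485 m ≈ 0.122 m

Δh ≈ 0.122 m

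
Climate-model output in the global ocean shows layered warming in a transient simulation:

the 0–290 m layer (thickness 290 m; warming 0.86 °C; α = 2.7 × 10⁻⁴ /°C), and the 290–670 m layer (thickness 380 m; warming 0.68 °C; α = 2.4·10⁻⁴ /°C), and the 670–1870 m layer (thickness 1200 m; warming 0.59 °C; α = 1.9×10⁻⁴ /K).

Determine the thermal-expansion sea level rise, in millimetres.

0–290 m: 0.86 × 2.7×10⁻⁴ × 290 = 0.067338 m
Layer 2: 0.68 × 380 × 2.4×10⁻⁴ = 0.062016 m
0.59 × 1.9×10⁻⁴ × 1200 = 0.13452 m
Δh = 0.067338 + 0.062016 + 0.13452 = 0.263874 m

Δh ≈ 264 mm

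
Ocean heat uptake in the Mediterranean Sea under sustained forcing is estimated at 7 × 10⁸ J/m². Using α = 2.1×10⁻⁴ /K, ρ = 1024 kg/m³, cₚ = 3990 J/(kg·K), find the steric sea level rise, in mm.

Δh = αQ/(ρcₚ) = 2.1×10⁻⁴ × 7×10⁸ / (1024 × 3990) ≈ 0.035979 m

about 36.0 mm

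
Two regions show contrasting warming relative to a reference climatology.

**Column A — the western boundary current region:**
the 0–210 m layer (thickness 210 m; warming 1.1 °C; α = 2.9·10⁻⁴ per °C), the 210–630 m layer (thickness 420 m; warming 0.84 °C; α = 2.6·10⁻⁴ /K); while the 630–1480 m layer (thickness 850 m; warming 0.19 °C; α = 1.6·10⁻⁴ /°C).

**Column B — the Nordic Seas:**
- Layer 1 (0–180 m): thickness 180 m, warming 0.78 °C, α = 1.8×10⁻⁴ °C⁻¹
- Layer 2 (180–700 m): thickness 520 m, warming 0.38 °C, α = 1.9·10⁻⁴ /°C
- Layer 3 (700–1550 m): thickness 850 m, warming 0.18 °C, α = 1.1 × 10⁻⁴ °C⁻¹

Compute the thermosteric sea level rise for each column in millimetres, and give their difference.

Δh_A ≈ 180 mm, Δh_B ≈ 80 mm; difference ≈ 100 mm

A Layer 1: 210 × 1.1 × 2.9×10⁻⁴ = 0.06699 m
A 2.6×10⁻⁴ × 420 × 0.84 = 0.091728 m
A 630–1480 m: 1.6×10⁻⁴ × 0.19 × 850 = 0.02584 m
A total: 0.184558 m
B Layer 1: 0.78 × 1.8×10⁻⁴ × 180 = 0.025272 m
B 520 × 1.9×10⁻⁴ × 0.38 = 0.037544 m
B 700–1550 m: 0.18 × 850 × 1.1×10⁻⁴ = 0.01683 m
B total: 0.079646 m
Difference: 0.184558 − 0.079646 = 0.104912 m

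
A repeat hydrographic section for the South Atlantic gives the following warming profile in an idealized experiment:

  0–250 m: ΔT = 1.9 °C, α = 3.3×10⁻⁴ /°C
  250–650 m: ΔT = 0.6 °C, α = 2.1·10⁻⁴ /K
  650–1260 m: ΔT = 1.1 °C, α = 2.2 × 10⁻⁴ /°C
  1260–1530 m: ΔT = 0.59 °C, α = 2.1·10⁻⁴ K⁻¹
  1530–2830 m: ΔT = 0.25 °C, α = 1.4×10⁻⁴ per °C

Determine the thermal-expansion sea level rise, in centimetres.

0–250 m: 250 × 3.3×10⁻⁴ × 1.9 = 0.15675 m
250–650 m: 0.6 × 400 × 2.1×10⁻⁴ = 0.05040 m
650–1260 m: 610 × 2.2×10⁻⁴ × 1.1 = 0.14762 m
1260–1530 m: 2.1×10⁻⁴ × 270 × 0.59 = 0.033453 m
1530–2830 m: 1.4×10⁻⁴ × 0.25 × 1300 = 0.04550 m
Δh = 0.15675 + 0.05040 + 0.14762 + 0.033453 + 0.04550 = 0.433723 m ≈ 43.4 cm

about 43.4 cm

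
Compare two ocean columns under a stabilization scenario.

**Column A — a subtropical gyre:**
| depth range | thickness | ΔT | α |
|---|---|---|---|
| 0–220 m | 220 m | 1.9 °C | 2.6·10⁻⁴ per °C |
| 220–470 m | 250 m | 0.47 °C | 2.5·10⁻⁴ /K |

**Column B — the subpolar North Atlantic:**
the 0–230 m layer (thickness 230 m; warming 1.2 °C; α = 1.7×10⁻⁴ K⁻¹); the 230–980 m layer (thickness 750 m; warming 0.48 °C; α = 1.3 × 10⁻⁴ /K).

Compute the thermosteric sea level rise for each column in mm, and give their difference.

A Layer 1: 1.9 × 2.6×10⁻⁴ × 220 = 0.10868 m
A 0.47 × 250 × 2.5×10⁻⁴ = 0.029375 m
A total: 0.138055 m
B Layer 1: 1.7×10⁻⁴ × 1.2 × 230 = 0.04692 m
B 750 × 0.48 × 1.3×10⁻⁴ = 0.04680 m
B total: 0.09372 m
Difference: 0.138055 − 0.09372 = 0.044335 m

Δh_A ≈ 138 mm, Δh_B ≈ 93.7 mm; difference ≈ 44.3 mm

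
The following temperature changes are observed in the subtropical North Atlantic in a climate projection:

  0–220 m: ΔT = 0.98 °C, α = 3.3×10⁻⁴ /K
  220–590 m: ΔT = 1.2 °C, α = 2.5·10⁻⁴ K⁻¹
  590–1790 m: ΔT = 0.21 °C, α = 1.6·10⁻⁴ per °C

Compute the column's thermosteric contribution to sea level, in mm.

220 mm of thermosteric rise

Layer 1: 3.3×10⁻⁴ × 220 × 0.98 = 0.071148 m
2.5×10⁻⁴ × 370 × 1.2 = 0.11100 m
1.6×10⁻⁴ × 0.21 × 1200 = 0.04032 m
Δh = 0.071148 + 0.11100 + 0.04032 = 0.222468 m ≈ 220 mm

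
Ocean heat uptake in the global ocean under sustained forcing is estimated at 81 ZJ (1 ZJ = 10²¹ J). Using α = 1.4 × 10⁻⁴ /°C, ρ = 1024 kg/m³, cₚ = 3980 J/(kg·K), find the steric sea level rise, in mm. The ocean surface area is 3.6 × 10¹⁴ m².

Per unit area: Q = 81×10²¹ / (3.6×10¹⁴) = 2.25×10⁸ J/m²
Δh = αQ/(ρcₚ) = 1.4×10⁻⁴ × 2.25×10⁸ / (1024 × 3980) ≈ 0.0077291 m

about 7.7 mm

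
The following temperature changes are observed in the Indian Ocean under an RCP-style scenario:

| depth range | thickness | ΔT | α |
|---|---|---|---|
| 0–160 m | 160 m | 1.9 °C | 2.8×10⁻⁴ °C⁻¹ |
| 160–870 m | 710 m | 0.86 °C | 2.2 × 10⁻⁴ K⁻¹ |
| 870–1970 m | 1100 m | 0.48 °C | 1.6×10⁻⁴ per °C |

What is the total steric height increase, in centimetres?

2.8×10⁻⁴ × 1.9 × 160 = 0.08512 m
Layer 2: 2.2×10⁻⁴ × 0.86 × 710 = 0.134332 m
1.6×10⁻⁴ × 1100 × 0.48 = 0.08448 m
Δh = 0.08512 + 0.134332 + 0.08448 = 0.303932 m

about 30.4 cm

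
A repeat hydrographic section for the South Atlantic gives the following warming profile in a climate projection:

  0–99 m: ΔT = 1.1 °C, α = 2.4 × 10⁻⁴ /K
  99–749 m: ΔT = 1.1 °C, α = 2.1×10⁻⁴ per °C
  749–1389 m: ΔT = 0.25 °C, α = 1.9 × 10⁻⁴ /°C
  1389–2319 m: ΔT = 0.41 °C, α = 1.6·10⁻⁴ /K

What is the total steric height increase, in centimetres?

0–99 m: 2.4×10⁻⁴ × 1.1 × 99 = 0.026136 m
650 × 2.1×10⁻⁴ × 1.1 = 0.15015 m
640 × 0.25 × 1.9×10⁻⁴ = 0.03040 m
1389–2319 m: 930 × 1.6×10⁻⁴ × 0.41 = 0.061008 m
Δh = 0.026136 + 0.15015 + 0.03040 + 0.061008 = 0.267694 m ≈ 27 cm

27 cm of thermosteric rise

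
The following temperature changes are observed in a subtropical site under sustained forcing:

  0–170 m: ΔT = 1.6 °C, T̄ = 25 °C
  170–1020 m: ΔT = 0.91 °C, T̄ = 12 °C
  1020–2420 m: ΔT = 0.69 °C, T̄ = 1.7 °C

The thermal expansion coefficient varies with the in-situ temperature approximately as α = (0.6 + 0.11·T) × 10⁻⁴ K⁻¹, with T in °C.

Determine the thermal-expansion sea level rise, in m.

Layer 1: α = (0.6 + 0.11×25)×10⁻⁴ = 3.35×10⁻⁴ K⁻¹
Layer 2: α = (0.6 + 0.11×12)×10⁻⁴ = 1.92×10⁻⁴ K⁻¹
Layer 3: α = (0.6 + 0.11×1.7)×10⁻⁴ = 0.787×10⁻⁴ K⁻¹
170 × 3.35×10⁻⁴ × 1.6 = 0.09112 m
170–1020 m: 1.92×10⁻⁴ × 850 × 0.91 = 0.148512 m
1020–2420 m: 0.69 × 0.787×10⁻⁴ × 1400 = 0.0760242 m
Δh = 0.09112 + 0.148512 + 0.0760242 = 0.3156562 m

0.32 m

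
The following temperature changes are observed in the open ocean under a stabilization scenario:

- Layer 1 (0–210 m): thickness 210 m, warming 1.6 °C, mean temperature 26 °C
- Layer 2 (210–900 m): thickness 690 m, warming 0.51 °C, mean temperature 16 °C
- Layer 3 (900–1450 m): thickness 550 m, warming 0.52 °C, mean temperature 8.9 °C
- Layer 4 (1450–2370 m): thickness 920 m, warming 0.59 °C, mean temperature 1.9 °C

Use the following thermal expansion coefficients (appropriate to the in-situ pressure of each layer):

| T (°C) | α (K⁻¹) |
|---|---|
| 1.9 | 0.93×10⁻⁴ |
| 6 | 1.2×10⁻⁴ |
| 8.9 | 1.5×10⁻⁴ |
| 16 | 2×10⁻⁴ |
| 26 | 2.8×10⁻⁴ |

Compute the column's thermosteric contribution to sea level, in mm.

258 mm of thermosteric rise

Layer 1 at 26 °C → α = 2.8×10⁻⁴ K⁻¹
Layer 2 at 16 °C → α = 2×10⁻⁴ K⁻¹
Layer 3 at 8.9 °C → α = 1.5×10⁻⁴ K⁻¹
Layer 4 at 1.9 °C → α = 0.93×10⁻⁴ K⁻¹
Layer 1: 2.8×10⁻⁴ × 210 × 1.6 = 0.09408 m
0.51 × 690 × 2×10⁻⁴ = 0.07038 m
900–1450 m: 1.5×10⁻⁴ × 0.52 × 550 = 0.04290 m
0.59 × 920 × 0.93×10⁻⁴ = 0.0504804 m
Δh = 0.09408 + 0.07038 + 0.04290 + 0.0504804 = 0.2578404 m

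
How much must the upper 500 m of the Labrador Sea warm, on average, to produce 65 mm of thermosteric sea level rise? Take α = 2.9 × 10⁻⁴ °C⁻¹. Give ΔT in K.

ΔT ≈ 0.45 K

ΔT = Δh/(αH) = 0.065 / (2.9×10⁻⁴ × 500) ≈ 0.4483 K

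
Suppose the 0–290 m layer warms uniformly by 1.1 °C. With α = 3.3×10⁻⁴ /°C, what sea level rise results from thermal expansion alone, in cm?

about 10.5 cm

Δh = αΔT·H = 3.3×10⁻⁴ × 1.1 × 290 = 0.10527 m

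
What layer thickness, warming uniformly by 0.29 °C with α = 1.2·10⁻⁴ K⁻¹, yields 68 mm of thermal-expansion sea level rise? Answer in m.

H ≈ 1950 m

H = Δh/(αΔT) = 0.068 / (1.2×10⁻⁴ × 0.29) ≈ 1954 m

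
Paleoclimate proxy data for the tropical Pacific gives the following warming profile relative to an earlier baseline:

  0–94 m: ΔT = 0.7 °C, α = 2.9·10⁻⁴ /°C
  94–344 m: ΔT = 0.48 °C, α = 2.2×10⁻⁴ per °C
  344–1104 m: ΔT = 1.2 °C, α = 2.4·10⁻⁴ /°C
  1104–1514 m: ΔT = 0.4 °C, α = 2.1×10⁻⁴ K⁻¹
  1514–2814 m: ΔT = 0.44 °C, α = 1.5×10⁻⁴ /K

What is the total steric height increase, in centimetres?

38 cm of thermosteric rise

94 × 2.9×10⁻⁴ × 0.7 = 0.019082 m
0.48 × 2.2×10⁻⁴ × 250 = 0.02640 m
2.4×10⁻⁴ × 760 × 1.2 = 0.21888 m
2.1×10⁻⁴ × 410 × 0.4 = 0.03444 m
1514–2814 m: 1.5×10⁻⁴ × 0.44 × 1300 = 0.08580 m
Δh = 0.019082 + 0.02640 + 0.21888 + 0.03444 + 0.08580 = 0.384602 m ≈ 38 cm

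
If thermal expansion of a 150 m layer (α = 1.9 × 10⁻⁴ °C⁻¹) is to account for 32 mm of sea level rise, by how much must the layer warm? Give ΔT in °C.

ΔT ≈ 1.12 °C

ΔT = Δh/(αH) = 0.032 / (1.9×10⁻⁴ × 150) ≈ 1.123 °C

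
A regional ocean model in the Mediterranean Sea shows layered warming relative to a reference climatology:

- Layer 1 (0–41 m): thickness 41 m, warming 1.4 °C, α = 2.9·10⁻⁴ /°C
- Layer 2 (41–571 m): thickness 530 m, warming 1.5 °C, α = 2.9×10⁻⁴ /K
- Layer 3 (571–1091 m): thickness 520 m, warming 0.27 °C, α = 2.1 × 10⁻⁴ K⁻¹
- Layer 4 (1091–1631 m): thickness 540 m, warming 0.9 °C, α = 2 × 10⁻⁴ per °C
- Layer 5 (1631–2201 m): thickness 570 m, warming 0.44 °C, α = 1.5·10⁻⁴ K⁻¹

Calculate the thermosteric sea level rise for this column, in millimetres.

412 mm

2.9×10⁻⁴ × 1.4 × 41 = 0.016646 m
Layer 2: 2.9×10⁻⁴ × 1.5 × 530 = 0.23055 m
Layer 3: 2.1×10⁻⁴ × 520 × 0.27 = 0.029484 m
2×10⁻⁴ × 0.9 × 540 = 0.09720 m
Layer 5: 570 × 0.44 × 1.5×10⁻⁴ = 0.03762 m
Δh = 0.016646 + 0.23055 + 0.029484 + 0.09720 + 0.03762 = 0.41150 m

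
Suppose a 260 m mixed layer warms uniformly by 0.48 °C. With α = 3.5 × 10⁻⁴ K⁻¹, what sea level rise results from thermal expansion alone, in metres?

0.044 m of thermosteric rise

Δh = αΔT·H = 3.5×10⁻⁴ × 0.48 × 260 = 0.04368 m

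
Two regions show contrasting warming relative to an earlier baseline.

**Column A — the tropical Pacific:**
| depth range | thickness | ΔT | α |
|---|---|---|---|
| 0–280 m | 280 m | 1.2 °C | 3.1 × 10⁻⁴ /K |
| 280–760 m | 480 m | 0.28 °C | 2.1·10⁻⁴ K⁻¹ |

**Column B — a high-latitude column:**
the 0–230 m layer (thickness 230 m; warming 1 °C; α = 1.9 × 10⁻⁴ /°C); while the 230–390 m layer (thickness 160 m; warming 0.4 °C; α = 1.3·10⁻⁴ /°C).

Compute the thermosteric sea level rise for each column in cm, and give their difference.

A 0–280 m: 1.2 × 3.1×10⁻⁴ × 280 = 0.10416 m
A 280–760 m: 480 × 2.1×10⁻⁴ × 0.28 = 0.028224 m
A total: 0.132384 m
B 0–230 m: 230 × 1 × 1.9×10⁻⁴ = 0.04370 m
B Layer 2: 1.3×10⁻⁴ × 160 × 0.4 = 0.00832 m
B total: 0.05202 m
Difference: 0.132384 − 0.05202 = 0.080364 m

A: 13 cm; B: 5.2 cm; difference 8.0 cm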